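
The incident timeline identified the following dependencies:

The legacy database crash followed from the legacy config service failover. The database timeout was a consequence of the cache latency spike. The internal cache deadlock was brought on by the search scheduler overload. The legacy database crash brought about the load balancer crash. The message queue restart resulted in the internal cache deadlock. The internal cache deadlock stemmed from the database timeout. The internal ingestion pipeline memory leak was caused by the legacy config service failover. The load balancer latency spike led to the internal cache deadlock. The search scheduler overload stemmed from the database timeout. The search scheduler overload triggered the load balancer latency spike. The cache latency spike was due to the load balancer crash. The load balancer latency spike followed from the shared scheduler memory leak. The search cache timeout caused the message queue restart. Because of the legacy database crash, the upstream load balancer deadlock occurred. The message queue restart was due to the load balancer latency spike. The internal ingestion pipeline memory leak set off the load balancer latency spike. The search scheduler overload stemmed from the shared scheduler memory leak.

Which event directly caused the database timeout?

Upstream contributors include the legacy config service failover, the legacy database crash, the load balancer crash, but only the cache latency spike feeds directly into the database timeout.

the cache latency spike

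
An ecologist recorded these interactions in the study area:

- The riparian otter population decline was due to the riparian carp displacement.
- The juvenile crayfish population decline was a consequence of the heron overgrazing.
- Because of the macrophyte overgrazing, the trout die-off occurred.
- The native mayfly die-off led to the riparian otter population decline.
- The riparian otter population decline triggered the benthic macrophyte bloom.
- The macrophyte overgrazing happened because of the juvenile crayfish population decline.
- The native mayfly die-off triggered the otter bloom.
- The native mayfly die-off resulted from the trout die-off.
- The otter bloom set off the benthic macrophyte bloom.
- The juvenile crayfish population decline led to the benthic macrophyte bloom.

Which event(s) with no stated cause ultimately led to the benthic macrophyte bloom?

the heron overgrazing, the riparian carp displacement

Tracing upstream from the benthic macrophyte bloom: the benthic macrophyte bloom ← the juvenile crayfish population decline ← the heron overgrazing.
A separate upstream branch: the benthic macrophyte bloom ← the riparian otter population decline ← the riparian carp displacement.
Each of those chain origins has no stated cause.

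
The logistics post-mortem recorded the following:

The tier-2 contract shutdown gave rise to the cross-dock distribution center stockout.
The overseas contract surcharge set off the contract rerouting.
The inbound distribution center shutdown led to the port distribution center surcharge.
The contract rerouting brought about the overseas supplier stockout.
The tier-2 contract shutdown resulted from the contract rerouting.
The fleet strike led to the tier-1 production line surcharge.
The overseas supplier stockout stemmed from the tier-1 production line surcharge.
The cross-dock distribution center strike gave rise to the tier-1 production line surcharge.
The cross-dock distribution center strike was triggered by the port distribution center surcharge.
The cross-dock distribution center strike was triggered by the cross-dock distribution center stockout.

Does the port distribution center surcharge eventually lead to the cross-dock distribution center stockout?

No

The port distribution center surcharge leads to the cross-dock distribution center strike, the tier-1 production line surcharge, the overseas supplier stockout; the cross-dock distribution center stockout is not among them.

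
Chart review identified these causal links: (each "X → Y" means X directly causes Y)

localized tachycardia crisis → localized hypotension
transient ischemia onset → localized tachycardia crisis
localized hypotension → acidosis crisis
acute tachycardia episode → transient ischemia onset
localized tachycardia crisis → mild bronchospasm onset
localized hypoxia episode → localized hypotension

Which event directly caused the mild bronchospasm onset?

Upstream contributors include the acute tachycardia episode, the transient ischemia onset, but only the localized tachycardia crisis feeds directly into the mild bronchospasm onset.

the localized tachycardia crisis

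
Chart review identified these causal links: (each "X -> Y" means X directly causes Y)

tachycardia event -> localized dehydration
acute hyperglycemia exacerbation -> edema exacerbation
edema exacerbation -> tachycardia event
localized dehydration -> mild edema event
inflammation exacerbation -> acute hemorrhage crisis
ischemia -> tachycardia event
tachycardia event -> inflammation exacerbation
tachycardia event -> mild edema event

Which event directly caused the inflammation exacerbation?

Upstream contributors include the acute hyperglycemia exacerbation, the edema exacerbation, the ischemia, but only the tachycardia event feeds directly into the inflammation exacerbation.

the tachycardia event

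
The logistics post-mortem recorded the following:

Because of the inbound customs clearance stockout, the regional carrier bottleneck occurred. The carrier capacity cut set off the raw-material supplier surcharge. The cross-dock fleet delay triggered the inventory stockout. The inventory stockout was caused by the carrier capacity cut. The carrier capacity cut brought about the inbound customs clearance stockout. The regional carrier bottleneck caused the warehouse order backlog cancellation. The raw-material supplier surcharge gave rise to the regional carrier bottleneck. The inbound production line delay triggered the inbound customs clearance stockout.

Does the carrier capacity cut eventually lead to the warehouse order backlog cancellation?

Yes

There is a causal chain: the carrier capacity cut → the inbound customs clearance stockout → the regional carrier bottleneck → the warehouse order backlog cancellation.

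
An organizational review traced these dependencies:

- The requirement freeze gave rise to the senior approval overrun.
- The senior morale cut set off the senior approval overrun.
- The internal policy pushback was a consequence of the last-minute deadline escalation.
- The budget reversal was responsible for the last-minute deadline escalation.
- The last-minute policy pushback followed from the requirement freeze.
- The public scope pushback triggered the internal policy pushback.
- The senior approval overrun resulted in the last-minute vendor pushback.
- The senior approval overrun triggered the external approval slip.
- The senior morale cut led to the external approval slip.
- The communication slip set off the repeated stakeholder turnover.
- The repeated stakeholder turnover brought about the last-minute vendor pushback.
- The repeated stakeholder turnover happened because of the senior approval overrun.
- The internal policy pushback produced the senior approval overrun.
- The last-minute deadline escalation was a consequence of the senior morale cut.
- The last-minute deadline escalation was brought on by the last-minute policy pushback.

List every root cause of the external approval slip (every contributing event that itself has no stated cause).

the budget reversal, the public scope pushback, the requirement freeze, the senior morale cut

Tracing upstream from the external approval slip: the external approval slip ← the senior morale cut.
A separate upstream branch: the external approval slip ← the senior approval overrun ← the internal policy pushback ← the last-minute deadline escalation ← the budget reversal.
A separate upstream branch: the external approval slip ← the senior approval overrun ← the requirement freeze.
A separate upstream branch: the external approval slip ← the senior approval overrun ← the internal policy pushback ← the public scope pushback.
Each of those chain origins has no stated cause.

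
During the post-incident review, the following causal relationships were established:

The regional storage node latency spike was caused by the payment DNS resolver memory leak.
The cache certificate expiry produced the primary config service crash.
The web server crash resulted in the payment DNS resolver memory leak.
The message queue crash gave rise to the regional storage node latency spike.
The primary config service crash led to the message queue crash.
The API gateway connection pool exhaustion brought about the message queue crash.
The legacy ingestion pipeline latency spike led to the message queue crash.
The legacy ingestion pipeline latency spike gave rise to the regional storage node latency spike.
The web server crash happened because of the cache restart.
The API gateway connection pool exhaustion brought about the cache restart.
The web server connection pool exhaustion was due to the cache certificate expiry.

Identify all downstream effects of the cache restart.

the payment DNS resolver memory leak, the regional storage node latency spike, the web server crash

Direct effects: the web server crash.
2 steps out: the payment DNS resolver memory leak.
3 steps out: the regional storage node latency spike.
Not reachable from it: the cache certificate expiry, the web server connection pool exhaustion, the API gateway connection pool exhaustion, the primary config service crash, the legacy ingestion pipeline latency spike, the message queue crash.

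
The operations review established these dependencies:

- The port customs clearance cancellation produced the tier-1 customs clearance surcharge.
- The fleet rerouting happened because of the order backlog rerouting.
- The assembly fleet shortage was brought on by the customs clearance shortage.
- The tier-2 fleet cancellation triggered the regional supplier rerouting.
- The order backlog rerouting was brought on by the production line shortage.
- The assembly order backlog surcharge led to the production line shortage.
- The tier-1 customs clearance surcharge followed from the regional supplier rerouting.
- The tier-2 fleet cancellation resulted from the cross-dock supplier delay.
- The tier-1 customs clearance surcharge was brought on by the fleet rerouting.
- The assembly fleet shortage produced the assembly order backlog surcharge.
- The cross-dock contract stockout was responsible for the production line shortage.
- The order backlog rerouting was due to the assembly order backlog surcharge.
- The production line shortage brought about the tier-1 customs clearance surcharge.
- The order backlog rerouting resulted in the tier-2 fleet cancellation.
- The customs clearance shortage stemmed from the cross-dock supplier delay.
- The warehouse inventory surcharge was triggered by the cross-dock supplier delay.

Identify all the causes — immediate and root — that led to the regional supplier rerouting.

the assembly fleet shortage, the assembly order backlog surcharge, the cross-dock contract stockout, the cross-dock supplier delay, the customs clearance shortage, the order backlog rerouting, the production line shortage, the tier-2 fleet cancellation

Immediate cause of the regional supplier rerouting: the tier-2 fleet cancellation.
Further upstream: the cross-dock supplier delay, the customs clearance shortage, the assembly fleet shortage, the cross-dock contract stockout, the assembly order backlog surcharge, the production line shortage, the order backlog rerouting.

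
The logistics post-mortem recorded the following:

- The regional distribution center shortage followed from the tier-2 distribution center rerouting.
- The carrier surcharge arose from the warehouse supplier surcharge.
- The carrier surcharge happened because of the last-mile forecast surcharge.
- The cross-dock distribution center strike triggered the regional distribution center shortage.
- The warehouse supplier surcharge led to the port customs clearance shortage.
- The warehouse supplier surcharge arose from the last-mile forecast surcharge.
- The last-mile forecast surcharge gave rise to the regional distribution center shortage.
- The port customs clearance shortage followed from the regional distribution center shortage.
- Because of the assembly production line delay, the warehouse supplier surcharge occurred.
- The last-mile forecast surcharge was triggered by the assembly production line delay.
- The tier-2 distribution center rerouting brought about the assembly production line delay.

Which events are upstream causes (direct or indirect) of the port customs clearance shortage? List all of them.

Immediate causes of the port customs clearance shortage: the warehouse supplier surcharge, the regional distribution center shortage.
Further upstream: the tier-2 distribution center rerouting, the assembly production line delay, the cross-dock distribution center strike, the last-mile forecast surcharge.

the assembly production line delay, the cross-dock distribution center strike, the last-mile forecast surcharge, the regional distribution center shortage, the tier-2 distribution center rerouting, the warehouse supplier surcharge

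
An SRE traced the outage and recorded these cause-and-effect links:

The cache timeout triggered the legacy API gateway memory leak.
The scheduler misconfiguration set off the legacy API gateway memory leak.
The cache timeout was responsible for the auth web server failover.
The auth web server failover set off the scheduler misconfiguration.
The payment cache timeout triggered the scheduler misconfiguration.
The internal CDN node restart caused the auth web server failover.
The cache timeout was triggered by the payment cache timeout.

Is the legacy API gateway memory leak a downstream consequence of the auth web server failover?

Yes

There is a causal chain: the auth web server failover → the scheduler misconfiguration → the legacy API gateway memory leak.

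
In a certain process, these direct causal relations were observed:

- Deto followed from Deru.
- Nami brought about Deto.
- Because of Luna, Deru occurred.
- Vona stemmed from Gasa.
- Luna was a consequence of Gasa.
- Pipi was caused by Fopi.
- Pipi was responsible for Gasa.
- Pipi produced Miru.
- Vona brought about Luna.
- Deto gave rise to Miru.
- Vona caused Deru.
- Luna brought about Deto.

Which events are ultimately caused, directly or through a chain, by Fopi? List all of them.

Direct effects: Pipi.
2 steps out: Gasa, Miru.
3 steps out: Vona, Luna.
4 steps out: Deru, Deto.
Not reachable from it: Nami.

Deru, Deto, Gasa, Luna, Miru, Pipi, Vona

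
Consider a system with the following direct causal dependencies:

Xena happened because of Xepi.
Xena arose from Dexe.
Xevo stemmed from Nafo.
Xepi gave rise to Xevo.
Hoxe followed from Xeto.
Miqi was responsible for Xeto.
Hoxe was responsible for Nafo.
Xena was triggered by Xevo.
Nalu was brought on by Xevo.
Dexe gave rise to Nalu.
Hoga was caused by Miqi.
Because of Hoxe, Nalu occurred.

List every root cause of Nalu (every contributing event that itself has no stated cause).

Tracing upstream from Nalu: Nalu ← Hoxe ← Xeto ← Miqi.
A separate upstream branch: Nalu ← Xevo ← Xepi.
A separate upstream branch: Nalu ← Dexe.
Each of those chain origins has no stated cause.

Dexe, Miqi, Xepi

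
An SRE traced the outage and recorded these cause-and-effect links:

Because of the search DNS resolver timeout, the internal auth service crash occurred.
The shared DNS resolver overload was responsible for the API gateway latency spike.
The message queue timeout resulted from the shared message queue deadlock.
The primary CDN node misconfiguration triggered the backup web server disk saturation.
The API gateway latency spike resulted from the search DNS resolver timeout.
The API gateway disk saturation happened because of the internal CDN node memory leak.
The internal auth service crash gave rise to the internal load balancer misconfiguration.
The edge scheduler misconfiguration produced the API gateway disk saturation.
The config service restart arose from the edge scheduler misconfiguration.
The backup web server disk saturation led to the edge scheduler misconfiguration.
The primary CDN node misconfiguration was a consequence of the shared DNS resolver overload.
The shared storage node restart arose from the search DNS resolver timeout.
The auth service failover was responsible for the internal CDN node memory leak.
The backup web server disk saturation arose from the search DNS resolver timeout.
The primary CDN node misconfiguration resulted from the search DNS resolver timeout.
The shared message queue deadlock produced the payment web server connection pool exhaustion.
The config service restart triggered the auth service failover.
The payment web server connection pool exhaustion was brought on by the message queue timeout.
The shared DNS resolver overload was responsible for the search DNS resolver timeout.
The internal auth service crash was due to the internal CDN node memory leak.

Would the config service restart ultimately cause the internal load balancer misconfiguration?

Yes

There is a causal chain: the config service restart → the auth service failover → the internal CDN node memory leak → the internal auth service crash → the internal load balancer misconfiguration.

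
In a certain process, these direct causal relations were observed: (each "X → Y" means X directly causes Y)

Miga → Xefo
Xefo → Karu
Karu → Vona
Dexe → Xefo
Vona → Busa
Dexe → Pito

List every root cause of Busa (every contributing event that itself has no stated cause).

Dexe, Miga

Tracing upstream from Busa: Busa ← Vona ← Karu ← Xefo ← Dexe.
A separate upstream branch: Busa ← Vona ← Karu ← Xefo ← Miga.
Each of those chain origins has no stated cause.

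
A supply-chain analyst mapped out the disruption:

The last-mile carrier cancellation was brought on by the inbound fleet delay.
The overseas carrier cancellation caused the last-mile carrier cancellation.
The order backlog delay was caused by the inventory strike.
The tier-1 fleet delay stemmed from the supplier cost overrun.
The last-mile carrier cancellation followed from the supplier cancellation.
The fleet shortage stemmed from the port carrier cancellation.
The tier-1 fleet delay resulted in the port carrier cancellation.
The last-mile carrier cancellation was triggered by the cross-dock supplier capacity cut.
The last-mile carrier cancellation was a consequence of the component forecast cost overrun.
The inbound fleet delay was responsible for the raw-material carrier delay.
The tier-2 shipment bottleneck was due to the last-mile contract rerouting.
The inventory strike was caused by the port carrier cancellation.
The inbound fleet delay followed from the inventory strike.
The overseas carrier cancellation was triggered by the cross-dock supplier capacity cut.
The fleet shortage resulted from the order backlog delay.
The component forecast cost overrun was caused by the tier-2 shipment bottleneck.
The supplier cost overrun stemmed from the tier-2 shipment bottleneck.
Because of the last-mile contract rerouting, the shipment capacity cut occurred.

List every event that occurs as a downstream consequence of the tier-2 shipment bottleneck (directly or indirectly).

Direct effects: the supplier cost overrun, the component forecast cost overrun.
2 steps out: the tier-1 fleet delay, the last-mile carrier cancellation.
3 steps out: the port carrier cancellation.
4 steps out: the inventory strike, the fleet shortage.
5 steps out: the order backlog delay, the inbound fleet delay.
6 steps out: the raw-material carrier delay.
Not reachable from it: the supplier cancellation, the last-mile contract rerouting, the shipment capacity cut, the cross-dock supplier capacity cut, the overseas carrier cancellation.

the component forecast cost overrun, the fleet shortage, the inbound fleet delay, the inventory strike, the last-mile carrier cancellation, the order backlog delay, the port carrier cancellation, the raw-material carrier delay, the supplier cost overrun, the tier-1 fleet delay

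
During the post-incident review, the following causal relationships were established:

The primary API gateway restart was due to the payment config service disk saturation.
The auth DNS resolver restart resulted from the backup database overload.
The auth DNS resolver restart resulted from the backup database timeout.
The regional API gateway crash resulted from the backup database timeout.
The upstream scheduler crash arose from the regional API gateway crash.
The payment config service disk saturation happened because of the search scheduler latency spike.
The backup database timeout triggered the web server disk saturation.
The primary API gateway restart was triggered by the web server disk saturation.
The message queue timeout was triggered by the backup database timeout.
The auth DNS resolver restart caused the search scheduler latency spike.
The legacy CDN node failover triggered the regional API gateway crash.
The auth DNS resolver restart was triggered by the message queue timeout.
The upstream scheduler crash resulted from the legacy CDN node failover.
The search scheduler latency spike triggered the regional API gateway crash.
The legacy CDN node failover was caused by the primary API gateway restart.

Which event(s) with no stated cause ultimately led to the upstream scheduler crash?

the backup database overload, the backup database timeout

Tracing upstream from the upstream scheduler crash: the upstream scheduler crash ← the regional API gateway crash ← the backup database timeout.
A separate upstream branch: the upstream scheduler crash ← the regional API gateway crash ← the search scheduler latency spike ← the auth DNS resolver restart ← the backup database overload.
Each of those chain origins has no stated cause.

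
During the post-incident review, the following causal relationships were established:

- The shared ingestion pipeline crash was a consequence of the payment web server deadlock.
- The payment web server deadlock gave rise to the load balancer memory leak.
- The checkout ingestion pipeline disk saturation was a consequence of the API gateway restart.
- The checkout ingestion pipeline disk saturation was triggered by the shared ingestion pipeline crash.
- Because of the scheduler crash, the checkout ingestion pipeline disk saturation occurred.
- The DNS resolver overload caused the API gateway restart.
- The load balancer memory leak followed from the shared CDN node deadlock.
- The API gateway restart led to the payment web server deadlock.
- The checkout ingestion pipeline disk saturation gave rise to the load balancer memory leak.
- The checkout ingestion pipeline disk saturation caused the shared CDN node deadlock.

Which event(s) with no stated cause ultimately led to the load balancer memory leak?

Tracing upstream from the load balancer memory leak: the load balancer memory leak ← the payment web server deadlock ← the API gateway restart ← the DNS resolver overload.
A separate upstream branch: the load balancer memory leak ← the checkout ingestion pipeline disk saturation ← the scheduler crash.
Each of those chain origins has no stated cause.

the DNS resolver overload, the scheduler crash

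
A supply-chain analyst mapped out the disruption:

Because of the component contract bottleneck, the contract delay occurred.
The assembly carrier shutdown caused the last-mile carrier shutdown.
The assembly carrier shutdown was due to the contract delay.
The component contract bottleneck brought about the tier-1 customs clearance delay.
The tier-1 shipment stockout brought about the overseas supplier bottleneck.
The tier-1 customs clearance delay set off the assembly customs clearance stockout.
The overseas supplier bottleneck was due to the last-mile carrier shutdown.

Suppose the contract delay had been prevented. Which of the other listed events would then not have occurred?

Downstream of the contract delay: the assembly carrier shutdown, the last-mile carrier shutdown, the overseas supplier bottleneck.
Of those, still caused via another path: the overseas supplier bottleneck.
The remainder have no surviving cause.

the assembly carrier shutdown, the last-mile carrier shutdown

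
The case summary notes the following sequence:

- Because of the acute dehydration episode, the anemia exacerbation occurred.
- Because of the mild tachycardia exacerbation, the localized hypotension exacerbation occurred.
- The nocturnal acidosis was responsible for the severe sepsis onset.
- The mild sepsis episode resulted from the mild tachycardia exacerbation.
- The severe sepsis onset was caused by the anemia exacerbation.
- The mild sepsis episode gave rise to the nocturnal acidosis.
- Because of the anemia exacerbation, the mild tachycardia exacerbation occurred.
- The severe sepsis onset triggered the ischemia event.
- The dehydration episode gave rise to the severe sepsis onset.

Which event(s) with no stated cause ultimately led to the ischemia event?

Tracing upstream from the ischemia event: the ischemia event ← the severe sepsis onset ← the anemia exacerbation ← the acute dehydration episode.
A separate upstream branch: the ischemia event ← the severe sepsis onset ← the dehydration episode.
Each of those chain origins has no stated cause.

the acute dehydration episode, the dehydration episode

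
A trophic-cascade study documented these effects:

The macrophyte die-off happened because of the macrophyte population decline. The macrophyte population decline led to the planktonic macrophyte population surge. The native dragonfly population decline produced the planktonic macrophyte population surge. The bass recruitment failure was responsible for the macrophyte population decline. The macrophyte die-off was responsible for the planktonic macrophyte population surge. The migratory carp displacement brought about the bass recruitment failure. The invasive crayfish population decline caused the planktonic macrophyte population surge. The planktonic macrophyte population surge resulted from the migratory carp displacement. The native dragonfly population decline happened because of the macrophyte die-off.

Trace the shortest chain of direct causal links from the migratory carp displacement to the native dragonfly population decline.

the migratory carp displacement → the bass recruitment failure → the macrophyte population decline → the macrophyte die-off → the native dragonfly population decline

the migratory carp displacement → the bass recruitment failure
the bass recruitment failure → the macrophyte population decline
the macrophyte population decline → the macrophyte die-off
the macrophyte die-off → the native dragonfly population decline
Length: 4 steps.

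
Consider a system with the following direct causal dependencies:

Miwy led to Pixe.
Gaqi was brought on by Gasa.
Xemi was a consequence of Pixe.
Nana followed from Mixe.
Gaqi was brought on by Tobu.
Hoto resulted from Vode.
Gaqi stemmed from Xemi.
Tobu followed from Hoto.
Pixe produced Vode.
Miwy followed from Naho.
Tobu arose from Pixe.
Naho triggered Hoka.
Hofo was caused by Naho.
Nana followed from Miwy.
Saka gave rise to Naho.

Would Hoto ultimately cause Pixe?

Hoto leads to Tobu, Gaqi; Pixe is not among them.

No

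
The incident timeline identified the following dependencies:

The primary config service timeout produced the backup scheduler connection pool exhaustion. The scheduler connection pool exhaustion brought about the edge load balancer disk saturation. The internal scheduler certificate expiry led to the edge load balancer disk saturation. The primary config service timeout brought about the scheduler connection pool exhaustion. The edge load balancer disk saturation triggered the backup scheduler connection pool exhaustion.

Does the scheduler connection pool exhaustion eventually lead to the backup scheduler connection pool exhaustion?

Yes

There is a causal chain: the scheduler connection pool exhaustion → the edge load balancer disk saturation → the backup scheduler connection pool exhaustion.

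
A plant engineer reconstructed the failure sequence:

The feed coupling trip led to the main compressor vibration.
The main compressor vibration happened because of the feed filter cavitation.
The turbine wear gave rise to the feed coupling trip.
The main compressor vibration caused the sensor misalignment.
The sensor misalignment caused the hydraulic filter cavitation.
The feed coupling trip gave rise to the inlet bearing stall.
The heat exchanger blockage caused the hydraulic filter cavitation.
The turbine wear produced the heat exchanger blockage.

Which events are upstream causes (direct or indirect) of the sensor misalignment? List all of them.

the feed coupling trip, the feed filter cavitation, the main compressor vibration, the turbine wear

Immediate cause of the sensor misalignment: the main compressor vibration.
Further upstream: the turbine wear, the feed coupling trip, the feed filter cavitation.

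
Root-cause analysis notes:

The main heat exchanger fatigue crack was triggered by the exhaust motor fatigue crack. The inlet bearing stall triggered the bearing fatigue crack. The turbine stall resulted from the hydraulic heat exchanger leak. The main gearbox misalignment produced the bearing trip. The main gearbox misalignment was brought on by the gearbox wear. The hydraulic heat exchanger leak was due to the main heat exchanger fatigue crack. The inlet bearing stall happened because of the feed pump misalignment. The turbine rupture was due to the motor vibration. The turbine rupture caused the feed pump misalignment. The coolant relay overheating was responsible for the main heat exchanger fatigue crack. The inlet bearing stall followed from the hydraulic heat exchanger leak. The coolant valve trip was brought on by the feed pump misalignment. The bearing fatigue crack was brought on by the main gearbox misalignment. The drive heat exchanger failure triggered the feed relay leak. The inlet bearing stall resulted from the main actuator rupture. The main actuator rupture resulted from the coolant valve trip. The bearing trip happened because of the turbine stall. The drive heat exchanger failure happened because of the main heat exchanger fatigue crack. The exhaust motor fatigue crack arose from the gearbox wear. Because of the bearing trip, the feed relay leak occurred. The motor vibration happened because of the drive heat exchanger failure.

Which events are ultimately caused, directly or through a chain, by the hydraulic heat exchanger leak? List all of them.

Direct effects: the turbine stall, the inlet bearing stall.
2 steps out: the bearing trip, the bearing fatigue crack.
3 steps out: the feed relay leak.
Not reachable from it: the gearbox wear, the exhaust motor fatigue crack, the main heat exchanger fatigue crack, the drive heat exchanger failure, the motor vibration, the turbine rupture, the feed pump misalignment, the main gearbox misalignment, the coolant valve trip, the main actuator rupture, the coolant relay overheating.

the bearing fatigue crack, the bearing trip, the feed relay leak, the inlet bearing stall, the turbine stall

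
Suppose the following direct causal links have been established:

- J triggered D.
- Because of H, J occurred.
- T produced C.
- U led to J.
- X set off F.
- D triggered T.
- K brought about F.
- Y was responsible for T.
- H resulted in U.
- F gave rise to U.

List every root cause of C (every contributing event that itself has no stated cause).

H, K, X, Y

Tracing upstream from C: C ← T ← D ← J ← H.
A separate upstream branch: C ← T ← D ← J ← U ← F ← K.
A separate upstream branch: C ← T ← D ← J ← U ← F ← X.
A separate upstream branch: C ← T ← Y.
Each of those chain origins has no stated cause.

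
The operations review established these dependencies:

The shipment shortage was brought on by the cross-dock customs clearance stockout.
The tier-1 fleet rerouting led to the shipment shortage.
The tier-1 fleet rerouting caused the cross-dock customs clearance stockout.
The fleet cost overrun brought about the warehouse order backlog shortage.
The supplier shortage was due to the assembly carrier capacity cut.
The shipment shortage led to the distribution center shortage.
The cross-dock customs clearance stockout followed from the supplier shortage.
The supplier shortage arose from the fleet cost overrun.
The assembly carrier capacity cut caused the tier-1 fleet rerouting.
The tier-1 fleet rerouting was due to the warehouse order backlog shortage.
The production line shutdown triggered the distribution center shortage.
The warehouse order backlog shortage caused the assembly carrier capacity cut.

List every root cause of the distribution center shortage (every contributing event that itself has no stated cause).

Tracing upstream from the distribution center shortage: the distribution center shortage ← the shipment shortage ← the tier-1 fleet rerouting ← the warehouse order backlog shortage ← the fleet cost overrun.
A separate upstream branch: the distribution center shortage ← the production line shutdown.
Each of those chain origins has no stated cause.

the fleet cost overrun, the production line shutdown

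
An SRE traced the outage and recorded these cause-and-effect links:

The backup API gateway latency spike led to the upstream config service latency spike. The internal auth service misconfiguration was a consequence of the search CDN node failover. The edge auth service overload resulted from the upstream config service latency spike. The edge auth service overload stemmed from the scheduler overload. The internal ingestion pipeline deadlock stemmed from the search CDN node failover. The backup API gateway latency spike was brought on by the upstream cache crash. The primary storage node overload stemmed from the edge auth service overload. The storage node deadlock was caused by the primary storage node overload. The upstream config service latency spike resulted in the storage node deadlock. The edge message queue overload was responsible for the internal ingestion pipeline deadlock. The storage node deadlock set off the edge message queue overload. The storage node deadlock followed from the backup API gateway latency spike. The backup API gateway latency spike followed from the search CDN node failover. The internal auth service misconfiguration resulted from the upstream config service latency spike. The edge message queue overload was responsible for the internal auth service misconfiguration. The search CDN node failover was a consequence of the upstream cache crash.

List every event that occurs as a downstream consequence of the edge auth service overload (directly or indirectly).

Direct effects: the primary storage node overload.
2 steps out: the storage node deadlock.
3 steps out: the edge message queue overload.
4 steps out: the internal ingestion pipeline deadlock, the internal auth service misconfiguration.
Not reachable from it: the upstream cache crash, the search CDN node failover, the backup API gateway latency spike, the upstream config service latency spike, the scheduler overload.

the edge message queue overload, the internal auth service misconfiguration, the internal ingestion pipeline deadlock, the primary storage node overload, the storage node deadlock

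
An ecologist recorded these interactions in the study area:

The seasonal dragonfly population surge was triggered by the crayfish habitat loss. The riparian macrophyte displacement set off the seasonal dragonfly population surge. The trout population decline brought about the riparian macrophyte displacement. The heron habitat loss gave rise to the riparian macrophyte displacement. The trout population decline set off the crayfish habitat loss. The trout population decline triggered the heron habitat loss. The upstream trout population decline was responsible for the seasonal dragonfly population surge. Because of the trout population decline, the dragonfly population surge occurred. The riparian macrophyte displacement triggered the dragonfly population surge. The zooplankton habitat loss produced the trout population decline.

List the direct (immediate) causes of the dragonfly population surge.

the riparian macrophyte displacement, the trout population decline

Upstream contributors include the zooplankton habitat loss, the heron habitat loss, but only the riparian macrophyte displacement, the trout population decline feed directly into the dragonfly population surge.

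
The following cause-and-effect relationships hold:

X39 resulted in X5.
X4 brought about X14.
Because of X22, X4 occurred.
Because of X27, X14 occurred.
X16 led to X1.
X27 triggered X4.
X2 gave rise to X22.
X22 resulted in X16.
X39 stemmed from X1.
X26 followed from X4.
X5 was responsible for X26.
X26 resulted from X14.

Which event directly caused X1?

X16

Upstream contributors include X2, X22, but only X16 feeds directly into X1.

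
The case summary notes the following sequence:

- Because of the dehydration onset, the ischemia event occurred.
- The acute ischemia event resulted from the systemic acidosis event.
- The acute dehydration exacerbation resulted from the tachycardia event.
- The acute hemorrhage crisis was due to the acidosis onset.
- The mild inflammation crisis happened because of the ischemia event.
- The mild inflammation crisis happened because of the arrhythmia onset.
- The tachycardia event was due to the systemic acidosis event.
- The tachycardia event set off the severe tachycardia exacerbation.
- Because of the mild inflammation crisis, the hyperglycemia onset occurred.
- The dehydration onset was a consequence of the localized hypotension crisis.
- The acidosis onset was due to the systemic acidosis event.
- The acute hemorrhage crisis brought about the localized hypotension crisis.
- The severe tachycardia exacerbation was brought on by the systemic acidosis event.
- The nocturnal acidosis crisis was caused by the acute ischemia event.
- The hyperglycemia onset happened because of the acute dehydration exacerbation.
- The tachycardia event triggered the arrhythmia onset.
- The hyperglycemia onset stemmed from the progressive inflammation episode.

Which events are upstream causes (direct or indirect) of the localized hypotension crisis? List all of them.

the acidosis onset, the acute hemorrhage crisis, the systemic acidosis event

Immediate cause of the localized hypotension crisis: the acute hemorrhage crisis.
Further upstream: the systemic acidosis event, the acidosis onset.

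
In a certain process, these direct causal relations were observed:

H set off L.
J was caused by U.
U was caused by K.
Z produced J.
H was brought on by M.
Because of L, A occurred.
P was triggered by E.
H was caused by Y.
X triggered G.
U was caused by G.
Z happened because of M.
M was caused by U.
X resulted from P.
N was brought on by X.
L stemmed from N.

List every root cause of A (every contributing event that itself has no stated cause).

E, K, Y

Tracing upstream from A: A ← L ← H ← Y.
A separate upstream branch: A ← L ← N ← X ← P ← E.
A separate upstream branch: A ← L ← H ← M ← U ← K.
Each of those chain origins has no stated cause.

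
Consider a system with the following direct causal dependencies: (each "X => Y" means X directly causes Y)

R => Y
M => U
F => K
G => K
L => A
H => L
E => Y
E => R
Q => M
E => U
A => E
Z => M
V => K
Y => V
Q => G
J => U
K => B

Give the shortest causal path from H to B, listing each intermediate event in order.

H → L → A → E → Y → V → K → B

H → L
L → A
A → E
E → Y
Y → V
V → K
K → B
Length: 7 steps.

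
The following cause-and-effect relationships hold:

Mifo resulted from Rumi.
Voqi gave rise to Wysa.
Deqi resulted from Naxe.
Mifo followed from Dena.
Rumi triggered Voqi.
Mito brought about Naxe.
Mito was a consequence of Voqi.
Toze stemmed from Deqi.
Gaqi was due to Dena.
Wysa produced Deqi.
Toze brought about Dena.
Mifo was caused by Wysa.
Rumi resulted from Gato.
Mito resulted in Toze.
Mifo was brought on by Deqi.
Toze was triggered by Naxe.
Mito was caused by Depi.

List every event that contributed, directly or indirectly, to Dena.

Immediate cause of Dena: Toze.
Further upstream: Gato, Rumi, Voqi, Wysa, Mito, Naxe, Deqi, Depi.

Depi, Deqi, Gato, Mito, Naxe, Rumi, Toze, Voqi, Wysa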